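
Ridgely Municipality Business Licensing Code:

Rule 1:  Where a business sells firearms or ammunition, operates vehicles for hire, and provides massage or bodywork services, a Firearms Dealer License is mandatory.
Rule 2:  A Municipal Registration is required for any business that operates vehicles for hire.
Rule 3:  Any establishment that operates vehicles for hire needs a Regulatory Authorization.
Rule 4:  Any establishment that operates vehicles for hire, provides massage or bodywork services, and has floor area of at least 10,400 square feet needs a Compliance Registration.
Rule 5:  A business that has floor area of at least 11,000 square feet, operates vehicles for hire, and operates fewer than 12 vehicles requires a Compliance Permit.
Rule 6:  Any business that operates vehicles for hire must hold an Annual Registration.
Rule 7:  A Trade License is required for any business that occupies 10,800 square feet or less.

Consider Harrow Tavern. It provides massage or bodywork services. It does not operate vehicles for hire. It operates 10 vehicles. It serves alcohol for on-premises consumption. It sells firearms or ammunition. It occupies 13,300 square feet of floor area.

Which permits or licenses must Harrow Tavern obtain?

Rule 1: sells firearms or ammunition; does not operate vehicles for hire; provides massage or bodywork services → Firearms Dealer License not required.
Rule 2: does not operate vehicles for hire → Municipal Registration not required.
Rule 3: does not operate vehicles for hire → Regulatory Authorization not required.
Rule 4: does not operate vehicles for hire; provides massage or bodywork services; floor area 13,300 square feet ≥ 10,400 square feet → Compliance Registration not required.
Rule 5: floor area 13,300 square feet ≥ 11,000 square feet; does not operate vehicles for hire; vehicles 10 < 12 → Compliance Permit not required.
Rule 6: does not operate vehicles for hire → Annual Registration not required.
Rule 7: floor area 13,300 square feet > 10,800 square feet → Trade License not required.

None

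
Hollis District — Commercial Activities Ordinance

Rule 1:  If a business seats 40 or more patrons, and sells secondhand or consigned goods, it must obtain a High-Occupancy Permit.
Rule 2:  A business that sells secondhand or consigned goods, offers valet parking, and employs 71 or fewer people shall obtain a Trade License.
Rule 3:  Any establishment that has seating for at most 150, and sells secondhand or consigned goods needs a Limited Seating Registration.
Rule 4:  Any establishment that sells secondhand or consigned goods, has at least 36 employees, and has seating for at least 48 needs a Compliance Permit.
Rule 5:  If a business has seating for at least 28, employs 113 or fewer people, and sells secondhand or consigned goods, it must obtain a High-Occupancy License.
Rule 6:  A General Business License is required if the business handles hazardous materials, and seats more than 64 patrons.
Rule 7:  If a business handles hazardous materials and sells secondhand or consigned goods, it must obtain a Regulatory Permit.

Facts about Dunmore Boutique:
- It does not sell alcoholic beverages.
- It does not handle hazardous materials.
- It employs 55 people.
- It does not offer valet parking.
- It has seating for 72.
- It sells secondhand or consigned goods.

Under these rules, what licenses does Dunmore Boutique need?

Compliance Permit, High-Occupancy License, High-Occupancy Permit, Limited Seating Registration

Rule 1: seating 72 ≥ 40; sells secondhand or consigned goods → High-Occupancy Permit required.
Rule 2: sells secondhand or consigned goods; does not offer valet parking; employees 55 ≤ 71 → Trade License not required.
Rule 3: seating 72 ≤ 150; sells secondhand or consigned goods → Limited Seating Registration required.
Rule 4: sells secondhand or consigned goods; employees 55 ≥ 36; seating 72 ≥ 48 → Compliance Permit required.
Rule 5: seating 72 ≥ 28; employees 55 ≤ 113; sells secondhand or consigned goods → High-Occupancy License required.
Rule 6: does not handle hazardous materials; seating 72 > 64 → General Business License not required.
Rule 7: does not handle hazardous materials; sells secondhand or consigned goods → Regulatory Permit not required.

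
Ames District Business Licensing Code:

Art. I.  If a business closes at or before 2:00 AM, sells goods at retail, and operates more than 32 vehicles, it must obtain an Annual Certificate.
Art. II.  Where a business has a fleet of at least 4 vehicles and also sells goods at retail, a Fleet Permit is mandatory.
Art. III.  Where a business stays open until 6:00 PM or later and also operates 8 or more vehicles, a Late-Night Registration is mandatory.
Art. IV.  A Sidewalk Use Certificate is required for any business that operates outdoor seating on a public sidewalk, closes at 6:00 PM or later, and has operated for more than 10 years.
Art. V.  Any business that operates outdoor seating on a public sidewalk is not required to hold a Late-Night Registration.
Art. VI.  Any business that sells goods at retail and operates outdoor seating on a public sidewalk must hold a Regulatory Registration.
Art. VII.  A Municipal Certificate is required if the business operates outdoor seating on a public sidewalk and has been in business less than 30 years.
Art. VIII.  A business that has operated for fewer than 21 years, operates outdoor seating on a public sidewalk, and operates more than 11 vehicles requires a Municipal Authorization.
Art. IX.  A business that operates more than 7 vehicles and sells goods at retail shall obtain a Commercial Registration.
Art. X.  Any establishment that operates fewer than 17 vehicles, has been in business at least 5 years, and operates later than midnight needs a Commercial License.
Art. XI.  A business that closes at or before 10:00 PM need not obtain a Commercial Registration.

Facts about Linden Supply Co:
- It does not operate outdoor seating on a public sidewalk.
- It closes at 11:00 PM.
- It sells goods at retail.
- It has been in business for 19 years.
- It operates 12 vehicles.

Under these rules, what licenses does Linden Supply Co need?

Commercial Registration, Fleet Permit, Late-Night Registration

Art. I. closes 11:00 PM, at/before 2:00 AM; sells goods at retail; vehicles 12 ≤ 32 → Annual Certificate not required.
Art. II. vehicles 12 ≥ 4; sells goods at retail → Fleet Permit required.
Art. III. closes 11:00 PM, after 6:00 PM; vehicles 12 ≥ 8 → Late-Night Registration required.
Art. IV. does not operate outdoor seating on a public sidewalk; closes 11:00 PM, after 6:00 PM; years in business 19 > 10 → Sidewalk Use Certificate not required.
Art. V. does not operate outdoor seating on a public sidewalk → Late-Night Registration exemption does not apply.
Art. VI. sells goods at retail; does not operate outdoor seating on a public sidewalk → Regulatory Registration not required.
Art. VII. does not operate outdoor seating on a public sidewalk; years in business 19 < 30 → Municipal Certificate not required.
Art. VIII. years in business 19 < 21; does not operate outdoor seating on a public sidewalk; vehicles 12 > 11 → Municipal Authorization not required.
Art. IX. vehicles 12 > 7; sells goods at retail → Commercial Registration required.
Art. X. vehicles 12 < 17; years in business 19 ≥ 5; closes 11:00 PM, at/before midnight → Commercial License not required.
Art. XI. closes 11:00 PM, after 10:00 PM → Commercial Registration exemption does not apply.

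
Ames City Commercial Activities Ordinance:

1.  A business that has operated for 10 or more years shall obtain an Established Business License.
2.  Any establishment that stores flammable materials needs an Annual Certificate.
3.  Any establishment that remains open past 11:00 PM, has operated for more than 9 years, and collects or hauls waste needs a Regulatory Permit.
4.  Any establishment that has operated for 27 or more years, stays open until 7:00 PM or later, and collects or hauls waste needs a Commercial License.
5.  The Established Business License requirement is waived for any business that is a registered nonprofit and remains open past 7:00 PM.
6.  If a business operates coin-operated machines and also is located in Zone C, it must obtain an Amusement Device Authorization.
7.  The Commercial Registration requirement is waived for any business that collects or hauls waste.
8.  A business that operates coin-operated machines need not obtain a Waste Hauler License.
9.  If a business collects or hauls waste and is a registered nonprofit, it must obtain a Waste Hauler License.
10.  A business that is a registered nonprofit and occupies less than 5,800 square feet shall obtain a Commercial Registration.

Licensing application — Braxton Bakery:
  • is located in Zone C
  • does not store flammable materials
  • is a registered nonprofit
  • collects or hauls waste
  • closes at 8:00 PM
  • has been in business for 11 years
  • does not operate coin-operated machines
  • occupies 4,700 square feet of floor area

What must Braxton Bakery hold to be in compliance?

1. years in business 11 ≥ 10 → Established Business License required.
2. does not store flammable materials → Annual Certificate not required.
3. closes 8:00 PM, at/before 11:00 PM; years in business 11 > 9; collects or hauls waste → Regulatory Permit not required.
4. years in business 11 < 27; closes 8:00 PM, after 7:00 PM; collects or hauls waste → Commercial License not required.
5. is a registered nonprofit; closes 8:00 PM, after 7:00 PM → exempt from Established Business License.
6. does not operate coin-operated machines; is located in Zone C → Amusement Device Authorization not required.
7. collects or hauls waste → exempt from Commercial Registration.
8. does not operate coin-operated machines → Waste Hauler License exemption does not apply.
9. collects or hauls waste; is a registered nonprofit → Waste Hauler License required.
10. is a registered nonprofit; floor area 4,700 square feet < 5,800 square feet → Commercial Registration required.

Waste Hauler License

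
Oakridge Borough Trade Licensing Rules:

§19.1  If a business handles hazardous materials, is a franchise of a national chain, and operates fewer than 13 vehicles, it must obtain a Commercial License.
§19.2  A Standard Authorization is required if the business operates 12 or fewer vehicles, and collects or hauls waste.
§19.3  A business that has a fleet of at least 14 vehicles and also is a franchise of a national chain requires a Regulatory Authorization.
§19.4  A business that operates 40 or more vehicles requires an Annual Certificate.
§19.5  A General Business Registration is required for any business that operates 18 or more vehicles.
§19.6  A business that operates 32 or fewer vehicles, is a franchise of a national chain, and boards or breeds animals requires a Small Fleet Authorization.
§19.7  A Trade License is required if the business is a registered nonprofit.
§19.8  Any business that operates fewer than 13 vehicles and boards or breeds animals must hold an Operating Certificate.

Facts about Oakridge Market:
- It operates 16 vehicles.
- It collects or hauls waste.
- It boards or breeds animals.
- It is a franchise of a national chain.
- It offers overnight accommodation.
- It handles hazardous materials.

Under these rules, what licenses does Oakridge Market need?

§19.1 handles hazardous materials; is a franchise of a national chain; vehicles 16 ≥ 13 → Commercial License not required.
§19.2 vehicles 16 > 12; collects or hauls waste → Standard Authorization not required.
§19.3 vehicles 16 ≥ 14; is a franchise of a national chain → Regulatory Authorization required.
§19.4 vehicles 16 < 40 → Annual Certificate not required.
§19.5 vehicles 16 < 18 → General Business Registration not required.
§19.6 vehicles 16 ≤ 32; is a franchise of a national chain; boards or breeds animals → Small Fleet Authorization required.
§19.7 is a franchise of a national chain (not: is a registered nonprofit) → Trade License not required.
§19.8 vehicles 16 ≥ 13; boards or breeds animals → Operating Certificate not required.

Regulatory Authorization, Small Fleet Authorization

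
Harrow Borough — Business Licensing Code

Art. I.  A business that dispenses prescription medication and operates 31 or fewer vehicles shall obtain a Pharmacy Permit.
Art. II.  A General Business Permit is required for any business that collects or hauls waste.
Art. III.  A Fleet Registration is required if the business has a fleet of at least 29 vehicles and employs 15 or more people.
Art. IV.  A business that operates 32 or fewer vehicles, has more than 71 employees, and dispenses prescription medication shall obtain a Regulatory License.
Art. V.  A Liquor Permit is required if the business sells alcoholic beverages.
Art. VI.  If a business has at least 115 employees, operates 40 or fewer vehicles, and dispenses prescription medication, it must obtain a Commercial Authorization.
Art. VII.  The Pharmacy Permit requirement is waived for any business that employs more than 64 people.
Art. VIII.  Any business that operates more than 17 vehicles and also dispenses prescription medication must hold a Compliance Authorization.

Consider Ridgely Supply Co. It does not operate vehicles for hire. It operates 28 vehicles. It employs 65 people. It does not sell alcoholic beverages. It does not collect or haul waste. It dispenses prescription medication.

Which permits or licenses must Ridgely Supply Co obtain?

Compliance Authorization

Art. I. dispenses prescription medication; vehicles 28 ≤ 31 → Pharmacy Permit required.
Art. II. does not collect or haul waste → General Business Permit not required.
Art. III. vehicles 28 < 29; employees 65 ≥ 15 → Fleet Registration not required.
Art. IV. vehicles 28 ≤ 32; employees 65 ≤ 71; dispenses prescription medication → Regulatory License not required.
Art. V. does not sell alcoholic beverages → Liquor Permit not required.
Art. VI. employees 65 < 115; vehicles 28 ≤ 40; dispenses prescription medication → Commercial Authorization not required.
Art. VII. employees 65 > 64 → exempt from Pharmacy Permit.
Art. VIII. vehicles 28 > 17; dispenses prescription medication → Compliance Authorization required.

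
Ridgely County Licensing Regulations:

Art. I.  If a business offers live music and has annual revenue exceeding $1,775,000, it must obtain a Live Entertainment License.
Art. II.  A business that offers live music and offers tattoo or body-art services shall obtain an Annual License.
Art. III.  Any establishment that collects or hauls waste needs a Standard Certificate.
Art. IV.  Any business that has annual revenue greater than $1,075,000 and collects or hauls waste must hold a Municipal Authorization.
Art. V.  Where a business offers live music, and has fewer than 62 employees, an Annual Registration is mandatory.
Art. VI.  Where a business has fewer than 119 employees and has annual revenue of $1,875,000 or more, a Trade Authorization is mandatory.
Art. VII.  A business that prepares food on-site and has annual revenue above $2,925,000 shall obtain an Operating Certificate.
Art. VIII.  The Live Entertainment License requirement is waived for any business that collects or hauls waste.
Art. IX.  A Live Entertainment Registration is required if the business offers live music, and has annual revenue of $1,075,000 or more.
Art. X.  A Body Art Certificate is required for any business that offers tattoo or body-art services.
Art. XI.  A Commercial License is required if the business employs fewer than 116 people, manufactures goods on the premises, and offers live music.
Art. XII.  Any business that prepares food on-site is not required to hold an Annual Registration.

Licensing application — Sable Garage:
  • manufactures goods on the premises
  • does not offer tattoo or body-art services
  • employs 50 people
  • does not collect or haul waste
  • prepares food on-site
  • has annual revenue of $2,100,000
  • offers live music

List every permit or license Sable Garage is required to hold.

Art. I. offers live music; revenue $2,100,000 > $1,775,000 → Live Entertainment License required.
Art. II. offers live music; does not offer tattoo or body-art services → Annual License not required.
Art. III. does not collect or haul waste → Standard Certificate not required.
Art. IV. revenue $2,100,000 > $1,075,000; does not collect or haul waste → Municipal Authorization not required.
Art. V. offers live music; employees 50 < 62 → Annual Registration required.
Art. VI. employees 50 < 119; revenue $2,100,000 ≥ $1,875,000 → Trade Authorization required.
Art. VII. prepares food on-site; revenue $2,100,000 ≤ $2,925,000 → Operating Certificate not required.
Art. VIII. does not collect or haul waste → Live Entertainment License exemption does not apply.
Art. IX. offers live music; revenue $2,100,000 ≥ $1,075,000 → Live Entertainment Registration required.
Art. X. does not offer tattoo or body-art services → Body Art Certificate not required.
Art. XI. employees 50 < 116; manufactures goods on the premises; offers live music → Commercial License required.
Art. XII. prepares food on-site → exempt from Annual Registration.

Commercial License, Live Entertainment License, Live Entertainment Registration, Trade Authorization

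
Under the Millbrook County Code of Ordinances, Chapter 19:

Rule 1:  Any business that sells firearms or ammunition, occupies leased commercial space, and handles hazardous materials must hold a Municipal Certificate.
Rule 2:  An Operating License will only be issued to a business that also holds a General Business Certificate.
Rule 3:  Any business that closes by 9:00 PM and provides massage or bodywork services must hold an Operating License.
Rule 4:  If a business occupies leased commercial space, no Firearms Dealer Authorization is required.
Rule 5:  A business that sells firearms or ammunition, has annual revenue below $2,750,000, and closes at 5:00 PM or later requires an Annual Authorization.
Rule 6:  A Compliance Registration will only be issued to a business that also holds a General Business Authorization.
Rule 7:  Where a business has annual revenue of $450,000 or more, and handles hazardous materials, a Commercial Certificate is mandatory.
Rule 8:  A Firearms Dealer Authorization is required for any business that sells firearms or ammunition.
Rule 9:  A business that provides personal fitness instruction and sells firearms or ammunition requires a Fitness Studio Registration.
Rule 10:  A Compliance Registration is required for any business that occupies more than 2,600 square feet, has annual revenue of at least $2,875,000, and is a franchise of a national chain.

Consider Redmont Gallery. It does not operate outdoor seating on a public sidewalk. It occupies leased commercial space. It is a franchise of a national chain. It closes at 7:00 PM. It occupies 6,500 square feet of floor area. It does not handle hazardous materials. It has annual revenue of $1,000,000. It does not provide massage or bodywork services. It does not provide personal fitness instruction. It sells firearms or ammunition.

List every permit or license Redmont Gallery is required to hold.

Rule 1: sells firearms or ammunition; occupies leased commercial space; does not handle hazardous materials → Municipal Certificate not required.
Rule 2: Operating License is not required → no effect.
Rule 3: closes 7:00 PM, at/before 9:00 PM; does not provide massage or bodywork services → Operating License not required.
Rule 4: occupies leased commercial space → exempt from Firearms Dealer Authorization.
Rule 5: sells firearms or ammunition; revenue $1,000,000 < $2,750,000; closes 7:00 PM, after 5:00 PM → Annual Authorization required.
Rule 6: Compliance Registration is not required → no effect.
Rule 7: revenue $1,000,000 ≥ $450,000; does not handle hazardous materials → Commercial Certificate not required.
Rule 8: sells firearms or ammunition → Firearms Dealer Authorization required.
Rule 9: does not provide personal fitness instruction; sells firearms or ammunition → Fitness Studio Registration not required.
Rule 10: floor area 6,500 square feet > 2,600 square feet; revenue $1,000,000 < $2,875,000; is a franchise of a national chain → Compliance Registration not required.

Annual Authorization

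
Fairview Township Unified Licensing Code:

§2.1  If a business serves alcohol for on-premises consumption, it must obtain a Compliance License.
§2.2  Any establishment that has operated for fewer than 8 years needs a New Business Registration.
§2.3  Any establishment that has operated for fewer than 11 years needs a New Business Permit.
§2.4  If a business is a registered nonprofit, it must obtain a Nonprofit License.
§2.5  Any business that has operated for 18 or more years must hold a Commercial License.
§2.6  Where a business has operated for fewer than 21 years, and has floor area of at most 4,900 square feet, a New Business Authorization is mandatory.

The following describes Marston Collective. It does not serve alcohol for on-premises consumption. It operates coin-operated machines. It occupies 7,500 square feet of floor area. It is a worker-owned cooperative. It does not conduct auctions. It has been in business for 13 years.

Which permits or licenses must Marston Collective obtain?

§2.1 does not serve alcohol for on-premises consumption → Compliance License not required.
§2.2 years in business 13 ≥ 8 → New Business Registration not required.
§2.3 years in business 13 ≥ 11 → New Business Permit not required.
§2.4 is a worker-owned cooperative (not: is a registered nonprofit) → Nonprofit License not required.
§2.5 years in business 13 < 18 → Commercial License not required.
§2.6 years in business 13 < 21; floor area 7,500 square feet > 4,900 square feet → New Business Authorization not required.

None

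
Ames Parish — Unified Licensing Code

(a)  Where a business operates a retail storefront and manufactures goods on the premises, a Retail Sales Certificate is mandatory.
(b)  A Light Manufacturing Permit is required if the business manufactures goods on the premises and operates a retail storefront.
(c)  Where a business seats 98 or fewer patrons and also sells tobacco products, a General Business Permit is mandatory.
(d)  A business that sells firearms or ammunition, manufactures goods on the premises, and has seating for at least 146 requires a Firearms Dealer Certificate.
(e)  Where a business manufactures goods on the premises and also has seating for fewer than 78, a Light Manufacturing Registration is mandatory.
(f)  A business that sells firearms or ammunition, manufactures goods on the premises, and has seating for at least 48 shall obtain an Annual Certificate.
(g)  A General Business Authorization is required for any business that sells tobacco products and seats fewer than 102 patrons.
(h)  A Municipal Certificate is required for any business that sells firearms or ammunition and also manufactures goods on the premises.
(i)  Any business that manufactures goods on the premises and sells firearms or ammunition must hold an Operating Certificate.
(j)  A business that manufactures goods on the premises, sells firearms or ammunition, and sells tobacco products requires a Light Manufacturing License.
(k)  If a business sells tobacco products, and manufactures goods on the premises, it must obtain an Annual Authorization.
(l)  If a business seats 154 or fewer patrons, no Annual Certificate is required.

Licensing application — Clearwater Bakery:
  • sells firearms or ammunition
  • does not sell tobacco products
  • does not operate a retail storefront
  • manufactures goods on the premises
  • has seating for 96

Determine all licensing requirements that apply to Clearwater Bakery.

Municipal Certificate, Operating Certificate

(a) does not operate a retail storefront; manufactures goods on the premises → Retail Sales Certificate not required.
(b) manufactures goods on the premises; does not operate a retail storefront → Light Manufacturing Permit not required.
(c) seating 96 ≤ 98; does not sell tobacco products → General Business Permit not required.
(d) sells firearms or ammunition; manufactures goods on the premises; seating 96 < 146 → Firearms Dealer Certificate not required.
(e) manufactures goods on the premises; seating 96 ≥ 78 → Light Manufacturing Registration not required.
(f) sells firearms or ammunition; manufactures goods on the premises; seating 96 ≥ 48 → Annual Certificate required.
(g) does not sell tobacco products; seating 96 < 102 → General Business Authorization not required.
(h) sells firearms or ammunition; manufactures goods on the premises → Municipal Certificate required.
(i) manufactures goods on the premises; sells firearms or ammunition → Operating Certificate required.
(j) manufactures goods on the premises; sells firearms or ammunition; does not sell tobacco products → Light Manufacturing License not required.
(k) does not sell tobacco products; manufactures goods on the premises → Annual Authorization not required.
(l) seating 96 ≤ 154 → exempt from Annual Certificate.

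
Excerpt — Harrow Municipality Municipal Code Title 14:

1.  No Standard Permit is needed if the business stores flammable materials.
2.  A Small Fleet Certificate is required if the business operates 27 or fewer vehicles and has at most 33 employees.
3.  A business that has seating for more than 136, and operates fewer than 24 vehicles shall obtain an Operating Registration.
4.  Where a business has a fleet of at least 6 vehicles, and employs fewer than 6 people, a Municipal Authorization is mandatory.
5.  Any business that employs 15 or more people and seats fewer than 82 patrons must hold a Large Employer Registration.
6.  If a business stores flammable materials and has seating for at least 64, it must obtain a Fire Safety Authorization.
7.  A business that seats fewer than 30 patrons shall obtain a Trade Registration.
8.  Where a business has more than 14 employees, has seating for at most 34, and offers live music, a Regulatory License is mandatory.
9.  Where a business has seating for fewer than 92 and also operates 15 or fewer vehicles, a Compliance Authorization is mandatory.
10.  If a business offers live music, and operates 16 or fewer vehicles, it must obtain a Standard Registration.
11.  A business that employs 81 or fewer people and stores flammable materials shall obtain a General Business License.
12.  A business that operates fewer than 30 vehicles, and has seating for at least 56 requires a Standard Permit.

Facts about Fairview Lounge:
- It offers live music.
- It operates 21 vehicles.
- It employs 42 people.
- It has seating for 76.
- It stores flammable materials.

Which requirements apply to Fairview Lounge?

1. stores flammable materials → exempt from Standard Permit.
2. vehicles 21 ≤ 27; employees 42 > 33 → Small Fleet Certificate not required.
3. seating 76 ≤ 136; vehicles 21 < 24 → Operating Registration not required.
4. vehicles 21 ≥ 6; employees 42 ≥ 6 → Municipal Authorization not required.
5. employees 42 ≥ 15; seating 76 < 82 → Large Employer Registration required.
6. stores flammable materials; seating 76 ≥ 64 → Fire Safety Authorization required.
7. seating 76 ≥ 30 → Trade Registration not required.
8. employees 42 > 14; seating 76 > 34; offers live music → Regulatory License not required.
9. seating 76 < 92; vehicles 21 > 15 → Compliance Authorization not required.
10. offers live music; vehicles 21 > 16 → Standard Registration not required.
11. employees 42 ≤ 81; stores flammable materials → General Business License required.
12. vehicles 21 < 30; seating 76 ≥ 56 → Standard Permit required.

Fire Safety Authorization, General Business License, Large Employer Registration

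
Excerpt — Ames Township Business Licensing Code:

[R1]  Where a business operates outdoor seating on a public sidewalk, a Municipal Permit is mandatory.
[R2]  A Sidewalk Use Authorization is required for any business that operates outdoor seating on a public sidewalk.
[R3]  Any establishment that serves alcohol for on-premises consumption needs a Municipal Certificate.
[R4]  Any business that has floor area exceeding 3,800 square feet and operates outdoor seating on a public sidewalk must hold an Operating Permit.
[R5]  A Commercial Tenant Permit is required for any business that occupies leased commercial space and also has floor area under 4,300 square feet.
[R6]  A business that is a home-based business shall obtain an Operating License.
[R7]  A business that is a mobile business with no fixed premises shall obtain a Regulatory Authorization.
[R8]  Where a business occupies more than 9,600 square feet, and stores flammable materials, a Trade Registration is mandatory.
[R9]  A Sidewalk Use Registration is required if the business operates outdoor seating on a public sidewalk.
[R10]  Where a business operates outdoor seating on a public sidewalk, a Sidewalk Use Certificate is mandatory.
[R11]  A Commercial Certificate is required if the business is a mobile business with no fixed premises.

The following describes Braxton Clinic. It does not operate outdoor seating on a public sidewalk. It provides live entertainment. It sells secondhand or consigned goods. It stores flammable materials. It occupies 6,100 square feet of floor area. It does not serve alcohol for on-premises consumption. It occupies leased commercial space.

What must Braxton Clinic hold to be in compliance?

[R1] does not operate outdoor seating on a public sidewalk → Municipal Permit not required.
[R2] does not operate outdoor seating on a public sidewalk → Sidewalk Use Authorization not required.
[R3] does not serve alcohol for on-premises consumption → Municipal Certificate not required.
[R4] floor area 6,100 square feet > 3,800 square feet; does not operate outdoor seating on a public sidewalk → Operating Permit not required.
[R5] occupies leased commercial space; floor area 6,100 square feet ≥ 4,300 square feet → Commercial Tenant Permit not required.
[R6] occupies leased commercial space (not: is a home-based business) → Operating License not required.
[R7] occupies leased commercial space (not: is a mobile business with no fixed premises) → Regulatory Authorization not required.
[R8] floor area 6,100 square feet ≤ 9,600 square feet; stores flammable materials → Trade Registration not required.
[R9] does not operate outdoor seating on a public sidewalk → Sidewalk Use Registration not required.
[R10] does not operate outdoor seating on a public sidewalk → Sidewalk Use Certificate not required.
[R11] occupies leased commercial space (not: is a mobile business with no fixed premises) → Commercial Certificate not required.

None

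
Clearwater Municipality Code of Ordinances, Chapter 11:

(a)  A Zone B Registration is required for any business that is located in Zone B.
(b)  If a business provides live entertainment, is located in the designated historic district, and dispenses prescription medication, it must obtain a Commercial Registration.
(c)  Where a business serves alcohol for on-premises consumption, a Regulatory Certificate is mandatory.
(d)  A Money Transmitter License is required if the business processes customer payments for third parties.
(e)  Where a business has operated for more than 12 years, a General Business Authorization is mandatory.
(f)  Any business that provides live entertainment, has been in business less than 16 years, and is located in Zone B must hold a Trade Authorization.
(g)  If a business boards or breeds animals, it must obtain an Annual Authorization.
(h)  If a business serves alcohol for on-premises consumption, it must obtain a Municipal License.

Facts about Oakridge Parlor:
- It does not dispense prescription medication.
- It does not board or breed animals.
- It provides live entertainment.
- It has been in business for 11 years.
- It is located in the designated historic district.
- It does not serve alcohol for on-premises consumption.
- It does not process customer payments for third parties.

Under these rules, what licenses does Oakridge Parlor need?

(a) is located in the designated historic district (not: is located in Zone B) → Zone B Registration not required.
(b) provides live entertainment; is located in the designated historic district; does not dispense prescription medication → Commercial Registration not required.
(c) does not serve alcohol for on-premises consumption → Regulatory Certificate not required.
(d) does not process customer payments for third parties → Money Transmitter License not required.
(e) years in business 11 ≤ 12 → General Business Authorization not required.
(f) provides live entertainment; years in business 11 < 16; is located in the designated historic district (not: is located in Zone B) → Trade Authorization not required.
(g) does not board or breed animals → Annual Authorization not required.
(h) does not serve alcohol for on-premises consumption → Municipal License not required.

None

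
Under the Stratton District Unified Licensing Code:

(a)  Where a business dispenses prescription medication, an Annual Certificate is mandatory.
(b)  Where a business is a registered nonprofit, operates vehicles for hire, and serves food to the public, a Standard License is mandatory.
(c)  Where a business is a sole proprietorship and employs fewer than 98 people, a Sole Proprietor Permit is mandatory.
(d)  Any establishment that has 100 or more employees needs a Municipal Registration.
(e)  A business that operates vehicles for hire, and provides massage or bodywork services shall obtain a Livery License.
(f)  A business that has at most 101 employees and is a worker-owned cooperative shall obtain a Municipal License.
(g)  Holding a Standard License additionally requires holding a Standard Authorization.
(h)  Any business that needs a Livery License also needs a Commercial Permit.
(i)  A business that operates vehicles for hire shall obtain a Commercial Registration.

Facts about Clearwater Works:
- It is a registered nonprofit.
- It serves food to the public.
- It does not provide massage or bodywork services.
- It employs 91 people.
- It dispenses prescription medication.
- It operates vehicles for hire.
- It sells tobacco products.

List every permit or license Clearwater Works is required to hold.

Annual Certificate, Commercial Registration, Standard Authorization, Standard License

(a) dispenses prescription medication → Annual Certificate required.
(b) is a registered nonprofit; operates vehicles for hire; serves food to the public → Standard License required.
(c) is a registered nonprofit (not: is a sole proprietorship); employees 91 < 98 → Sole Proprietor Permit not required.
(d) employees 91 < 100 → Municipal Registration not required.
(e) operates vehicles for hire; does not provide massage or bodywork services → Livery License not required.
(f) employees 91 ≤ 101; is a registered nonprofit (not: is a worker-owned cooperative) → Municipal License not required.
(g) Standard License is required → Standard Authorization also required.
(h) Livery License is not required → no effect.
(i) operates vehicles for hire → Commercial Registration required.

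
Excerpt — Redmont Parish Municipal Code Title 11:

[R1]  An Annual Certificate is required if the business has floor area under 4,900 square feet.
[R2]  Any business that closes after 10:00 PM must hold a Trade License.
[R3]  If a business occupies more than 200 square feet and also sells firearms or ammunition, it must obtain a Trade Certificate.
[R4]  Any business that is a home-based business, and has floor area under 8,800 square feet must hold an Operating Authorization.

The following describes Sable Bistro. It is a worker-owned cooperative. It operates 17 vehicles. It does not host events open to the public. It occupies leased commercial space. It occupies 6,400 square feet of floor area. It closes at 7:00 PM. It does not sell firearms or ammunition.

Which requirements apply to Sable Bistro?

[R1] floor area 6,400 square feet ≥ 4,900 square feet → Annual Certificate not required.
[R2] closes 7:00 PM, at/before 10:00 PM → Trade License not required.
[R3] floor area 6,400 square feet > 200 square feet; does not sell firearms or ammunition → Trade Certificate not required.
[R4] occupies leased commercial space (not: is a home-based business); floor area 6,400 square feet < 8,800 square feet → Operating Authorization not required.

None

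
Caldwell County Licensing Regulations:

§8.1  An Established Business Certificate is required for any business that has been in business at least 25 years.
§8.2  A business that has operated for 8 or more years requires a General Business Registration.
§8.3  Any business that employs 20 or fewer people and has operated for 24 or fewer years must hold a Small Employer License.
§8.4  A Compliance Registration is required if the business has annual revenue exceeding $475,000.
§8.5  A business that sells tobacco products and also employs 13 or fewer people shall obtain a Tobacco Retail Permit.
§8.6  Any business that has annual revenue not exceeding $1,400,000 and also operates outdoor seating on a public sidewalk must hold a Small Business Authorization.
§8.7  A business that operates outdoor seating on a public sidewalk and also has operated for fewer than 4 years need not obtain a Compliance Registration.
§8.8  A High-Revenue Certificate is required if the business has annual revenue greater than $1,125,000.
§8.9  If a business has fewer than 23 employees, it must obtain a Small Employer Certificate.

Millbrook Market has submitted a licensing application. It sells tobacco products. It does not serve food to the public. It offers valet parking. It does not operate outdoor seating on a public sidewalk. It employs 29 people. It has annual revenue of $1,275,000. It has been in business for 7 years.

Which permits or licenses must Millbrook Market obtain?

§8.1 years in business 7 < 25 → Established Business Certificate not required.
§8.2 years in business 7 < 8 → General Business Registration not required.
§8.3 employees 29 > 20; years in business 7 ≤ 24 → Small Employer License not required.
§8.4 revenue $1,275,000 > $475,000 → Compliance Registration required.
§8.5 sells tobacco products; employees 29 > 13 → Tobacco Retail Permit not required.
§8.6 revenue $1,275,000 ≤ $1,400,000; does not operate outdoor seating on a public sidewalk → Small Business Authorization not required.
§8.7 does not operate outdoor seating on a public sidewalk; years in business 7 ≥ 4 → Compliance Registration exemption does not apply.
§8.8 revenue $1,275,000 > $1,125,000 → High-Revenue Certificate required.
§8.9 employees 29 ≥ 23 → Small Employer Certificate not required.

Compliance Registration, High-Revenue Certificate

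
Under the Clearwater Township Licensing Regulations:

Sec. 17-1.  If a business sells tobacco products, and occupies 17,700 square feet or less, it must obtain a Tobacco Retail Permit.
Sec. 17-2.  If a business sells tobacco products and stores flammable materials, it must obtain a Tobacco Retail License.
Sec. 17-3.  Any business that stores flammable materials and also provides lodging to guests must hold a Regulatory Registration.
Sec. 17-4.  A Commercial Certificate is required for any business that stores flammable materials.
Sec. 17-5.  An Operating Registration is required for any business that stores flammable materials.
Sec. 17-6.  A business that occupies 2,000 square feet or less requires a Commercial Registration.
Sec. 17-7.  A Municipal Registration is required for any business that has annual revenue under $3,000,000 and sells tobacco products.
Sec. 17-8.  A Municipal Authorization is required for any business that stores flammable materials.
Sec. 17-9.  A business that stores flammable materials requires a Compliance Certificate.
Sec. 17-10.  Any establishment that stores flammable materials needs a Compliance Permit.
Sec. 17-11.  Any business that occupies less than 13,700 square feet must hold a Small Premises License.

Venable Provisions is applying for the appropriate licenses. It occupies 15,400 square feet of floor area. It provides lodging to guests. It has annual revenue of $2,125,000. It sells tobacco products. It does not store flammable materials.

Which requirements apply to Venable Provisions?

Municipal Registration, Tobacco Retail Permit

Sec. 17-1. sells tobacco products; floor area 15,400 square feet ≤ 17,700 square feet → Tobacco Retail Permit required.
Sec. 17-2. sells tobacco products; does not store flammable materials → Tobacco Retail License not required.
Sec. 17-3. does not store flammable materials; provides lodging to guests → Regulatory Registration not required.
Sec. 17-4. does not store flammable materials → Commercial Certificate not required.
Sec. 17-5. does not store flammable materials → Operating Registration not required.
Sec. 17-6. floor area 15,400 square feet > 2,000 square feet → Commercial Registration not required.
Sec. 17-7. revenue $2,125,000 < $3,000,000; sells tobacco products → Municipal Registration required.
Sec. 17-8. does not store flammable materials → Municipal Authorization not required.
Sec. 17-9. does not store flammable materials → Compliance Certificate not required.
Sec. 17-10. does not store flammable materials → Compliance Permit not required.
Sec. 17-11. floor area 15,400 square feet ≥ 13,700 square feet → Small Premises License not required.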